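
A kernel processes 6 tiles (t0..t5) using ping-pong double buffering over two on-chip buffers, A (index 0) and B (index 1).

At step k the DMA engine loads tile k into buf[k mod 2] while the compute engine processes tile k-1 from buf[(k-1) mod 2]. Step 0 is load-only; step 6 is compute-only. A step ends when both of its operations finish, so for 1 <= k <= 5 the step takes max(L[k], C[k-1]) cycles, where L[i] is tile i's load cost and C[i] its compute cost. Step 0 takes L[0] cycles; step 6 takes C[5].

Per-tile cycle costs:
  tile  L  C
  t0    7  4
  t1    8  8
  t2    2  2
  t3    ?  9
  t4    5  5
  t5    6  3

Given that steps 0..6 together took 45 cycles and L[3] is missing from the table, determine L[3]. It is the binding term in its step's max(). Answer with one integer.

step 0 | dur = L[0]=7 = 7
step 1 | dur = max(L[1]=8, C[0]=4) = 8
step 2 | dur = max(L[2]=2, C[1]=8) = 8
step 3 | dur = max(L[3]=?, C[2]=2) = L[3]  (unknown; binding)
step 4 | dur = max(L[4]=5, C[3]=9) = 9
step 5 | dur = max(L[5]=6, C[4]=5) = 6
step 6 | dur = C[5]=3 = 3
sum of known step durations = 41
dur[3] = total - known = 45 - 41 = 4
L[3] is the binding max in step 3, so L[3] = dur[3] = 4

L[3] = 4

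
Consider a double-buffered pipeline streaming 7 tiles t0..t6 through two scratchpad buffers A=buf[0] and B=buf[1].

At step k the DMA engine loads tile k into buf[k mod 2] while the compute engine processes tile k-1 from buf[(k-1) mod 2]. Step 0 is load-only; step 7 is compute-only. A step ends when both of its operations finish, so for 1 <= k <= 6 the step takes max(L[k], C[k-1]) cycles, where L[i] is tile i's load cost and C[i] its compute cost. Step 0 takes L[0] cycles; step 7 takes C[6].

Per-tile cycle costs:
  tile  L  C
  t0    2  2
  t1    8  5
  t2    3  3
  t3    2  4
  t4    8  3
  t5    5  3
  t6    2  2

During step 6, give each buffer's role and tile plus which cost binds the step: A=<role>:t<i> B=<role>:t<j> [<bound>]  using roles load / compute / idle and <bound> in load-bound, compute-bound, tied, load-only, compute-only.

step 6: A=load:t6 B=compute:t5 [compute-bound]

step 0: L[0]=2 → dur=2, Σ=2 | A=load:t0 B=idle [load-only]
step 1: L[1]=8 C[0]=2 → dur=8, Σ=10 | A=compute:t0 B=load:t1 [load-bound]
step 2: L[2]=3 C[1]=5 → dur=5, Σ=15 | A=load:t2 B=compute:t1 [compute-bound]
step 3: L[3]=2 C[2]=3 → dur=3, Σ=18 | A=compute:t2 B=load:t3 [compute-bound]
step 4: L[4]=8 C[3]=4 → dur=8, Σ=26 | A=load:t4 B=compute:t3 [load-bound]
step 5: L[5]=5 C[4]=3 → dur=5, Σ=31 | A=compute:t4 B=load:t5 [load-bound]
step 6: L[6]=2 C[5]=3 → dur=3, Σ=34 | A=load:t6 B=compute:t5 [compute-bound]
step 7: C[6]=2 → dur=2, Σ=36 | A=compute:t6 B=idle [compute-only]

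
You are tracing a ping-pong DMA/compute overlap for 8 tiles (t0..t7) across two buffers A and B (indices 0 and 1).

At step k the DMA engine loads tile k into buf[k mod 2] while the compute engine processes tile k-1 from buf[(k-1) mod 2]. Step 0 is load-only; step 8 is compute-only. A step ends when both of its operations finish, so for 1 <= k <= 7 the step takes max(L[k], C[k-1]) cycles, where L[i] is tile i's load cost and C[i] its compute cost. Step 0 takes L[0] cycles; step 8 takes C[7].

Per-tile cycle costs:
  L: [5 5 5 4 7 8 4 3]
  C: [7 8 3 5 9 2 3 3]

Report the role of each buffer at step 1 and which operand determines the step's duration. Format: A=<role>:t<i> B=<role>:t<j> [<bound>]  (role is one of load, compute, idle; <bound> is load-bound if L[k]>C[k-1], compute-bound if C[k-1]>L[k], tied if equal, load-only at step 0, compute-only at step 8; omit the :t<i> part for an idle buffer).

step 1: A=compute:t0 B=load:t1 [compute-bound]

  0. 5=5c; end=5; A:t0 B:-
  1. max(5,7)=7c; end=12; A:t0 B:t1
  2. max(5,8)=8c; end=20; A:t2 B:t1
  3. max(4,3)=4c; end=24; A:t2 B:t3
  4. max(7,5)=7c; end=31; A:t4 B:t3
  5. max(8,9)=9c; end=40; A:t4 B:t5
  6. max(4,2)=4c; end=44; A:t6 B:t5
  7. max(3,3)=3c; end=47; A:t6 B:t7
  8. 3=3c; end=50; A:t6 B:t7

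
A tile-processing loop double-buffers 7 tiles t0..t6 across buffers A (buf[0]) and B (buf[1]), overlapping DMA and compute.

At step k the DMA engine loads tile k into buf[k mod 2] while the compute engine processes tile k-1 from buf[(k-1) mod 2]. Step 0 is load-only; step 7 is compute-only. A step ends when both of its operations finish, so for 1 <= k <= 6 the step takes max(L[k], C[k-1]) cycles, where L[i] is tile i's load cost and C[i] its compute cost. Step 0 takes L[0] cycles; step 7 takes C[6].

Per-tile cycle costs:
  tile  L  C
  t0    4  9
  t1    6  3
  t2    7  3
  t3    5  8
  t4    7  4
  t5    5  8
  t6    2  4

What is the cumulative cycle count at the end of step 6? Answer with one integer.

[0] DMA t0→A (4c) ∥ CU idle ⇒ 4c, clock 4
[1] DMA t1→B (6c) ∥ CU A:t0 (9c) ⇒ 9c, clock 13
[2] DMA t2→A (7c) ∥ CU B:t1 (3c) ⇒ 7c, clock 20
[3] DMA t3→B (5c) ∥ CU A:t2 (3c) ⇒ 5c, clock 25
[4] DMA t4→A (7c) ∥ CU B:t3 (8c) ⇒ 8c, clock 33
[5] DMA t5→B (5c) ∥ CU A:t4 (4c) ⇒ 5c, clock 38
[6] DMA t6→A (2c) ∥ CU B:t5 (8c) ⇒ 8c, clock 46
[7] DMA idle ∥ CU A:t6 (4c) ⇒ 4c, clock 50

end_cycle[6] = 46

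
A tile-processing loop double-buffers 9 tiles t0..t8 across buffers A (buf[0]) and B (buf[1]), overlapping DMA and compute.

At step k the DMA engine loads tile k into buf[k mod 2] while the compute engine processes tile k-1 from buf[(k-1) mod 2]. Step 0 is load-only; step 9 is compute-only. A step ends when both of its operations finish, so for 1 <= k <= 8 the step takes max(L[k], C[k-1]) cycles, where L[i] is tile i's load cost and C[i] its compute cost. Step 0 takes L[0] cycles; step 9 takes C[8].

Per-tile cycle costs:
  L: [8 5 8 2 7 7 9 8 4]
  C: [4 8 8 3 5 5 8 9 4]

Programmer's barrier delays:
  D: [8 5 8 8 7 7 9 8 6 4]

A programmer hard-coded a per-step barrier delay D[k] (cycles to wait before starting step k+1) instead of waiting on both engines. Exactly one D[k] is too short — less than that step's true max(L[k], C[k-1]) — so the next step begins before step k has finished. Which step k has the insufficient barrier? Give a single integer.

[0] required=L[0]=8=8 vs D=8 ok
[1] required=max(L[1]=5,C[0]=4)=5 vs D=5 ok
[2] required=max(L[2]=8,C[1]=8)=8 vs D=8 ok
[3] required=max(L[3]=2,C[2]=8)=8 vs D=8 ok
[4] required=max(L[4]=7,C[3]=3)=7 vs D=7 ok
[5] required=max(L[5]=7,C[4]=5)=7 vs D=7 ok
[6] required=max(L[6]=9,C[5]=5)=9 vs D=9 ok
[7] required=max(L[7]=8,C[6]=8)=8 vs D=8 ok
[8] required=max(L[8]=4,C[7]=9)=9 vs D=6 SHORT
[9] required=C[8]=4=4 vs D=4 ok

hazard at step 8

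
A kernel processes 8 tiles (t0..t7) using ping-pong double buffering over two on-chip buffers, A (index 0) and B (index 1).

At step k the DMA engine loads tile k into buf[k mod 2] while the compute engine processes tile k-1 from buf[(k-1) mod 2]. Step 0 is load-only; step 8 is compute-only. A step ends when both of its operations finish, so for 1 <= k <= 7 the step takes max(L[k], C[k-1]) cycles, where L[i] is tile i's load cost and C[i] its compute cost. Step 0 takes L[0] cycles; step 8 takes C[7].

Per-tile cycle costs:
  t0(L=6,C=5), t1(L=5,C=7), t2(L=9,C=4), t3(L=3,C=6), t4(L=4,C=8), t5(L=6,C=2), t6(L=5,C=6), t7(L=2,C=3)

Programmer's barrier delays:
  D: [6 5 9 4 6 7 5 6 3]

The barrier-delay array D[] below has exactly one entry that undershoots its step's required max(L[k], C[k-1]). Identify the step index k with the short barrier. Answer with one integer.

hazard at step 5

step 0: need L[0]=6 = 6; D[0]=6 ok
step 1: need max(L[1]=5,C[0]=5) = 5; D[1]=5 ok
step 2: need max(L[2]=9,C[1]=7) = 9; D[2]=9 ok
step 3: need max(L[3]=3,C[2]=4) = 4; D[3]=4 ok
step 4: need max(L[4]=4,C[3]=6) = 6; D[4]=6 ok
step 5: need max(L[5]=6,C[4]=8) = 8; D[5]=7 SHORT
step 6: need max(L[6]=5,C[5]=2) = 5; D[6]=5 ok
step 7: need max(L[7]=2,C[6]=6) = 6; D[7]=6 ok
step 8: need C[7]=3 = 3; D[8]=3 ok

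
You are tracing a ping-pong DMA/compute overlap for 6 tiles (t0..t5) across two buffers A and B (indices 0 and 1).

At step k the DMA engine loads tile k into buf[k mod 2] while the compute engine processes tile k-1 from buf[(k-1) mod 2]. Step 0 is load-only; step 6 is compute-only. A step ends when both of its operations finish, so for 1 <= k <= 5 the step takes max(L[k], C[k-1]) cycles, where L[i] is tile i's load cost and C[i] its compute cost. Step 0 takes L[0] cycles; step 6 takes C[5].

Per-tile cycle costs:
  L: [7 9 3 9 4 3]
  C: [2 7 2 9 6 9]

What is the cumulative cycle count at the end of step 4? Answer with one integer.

k=0 load=t0/7c comp=- wait=7 total=7
k=1 load=t1/9c comp=t0/2c wait=9 total=16
k=2 load=t2/3c comp=t1/7c wait=7 total=23
k=3 load=t3/9c comp=t2/2c wait=9 total=32
k=4 load=t4/4c comp=t3/9c wait=9 total=41
k=5 load=t5/3c comp=t4/6c wait=6 total=47
k=6 load=- comp=t5/9c wait=9 total=56

end_cycle[4] = 41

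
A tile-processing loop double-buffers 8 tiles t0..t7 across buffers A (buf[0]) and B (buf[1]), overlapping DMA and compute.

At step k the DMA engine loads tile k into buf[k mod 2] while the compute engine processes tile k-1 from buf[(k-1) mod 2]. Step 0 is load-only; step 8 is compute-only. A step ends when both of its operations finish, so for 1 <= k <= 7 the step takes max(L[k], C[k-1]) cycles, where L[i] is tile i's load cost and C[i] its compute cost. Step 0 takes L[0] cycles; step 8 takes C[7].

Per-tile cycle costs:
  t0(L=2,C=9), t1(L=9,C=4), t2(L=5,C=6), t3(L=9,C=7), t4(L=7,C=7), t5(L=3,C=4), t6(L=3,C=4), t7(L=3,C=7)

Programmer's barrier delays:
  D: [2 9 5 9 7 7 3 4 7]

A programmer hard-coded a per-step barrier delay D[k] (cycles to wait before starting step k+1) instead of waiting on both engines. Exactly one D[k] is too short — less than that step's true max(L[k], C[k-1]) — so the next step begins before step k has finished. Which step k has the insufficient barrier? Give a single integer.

hazard at step 6

step 0: need L[0]=2 = 2; D[0]=2 ok
step 1: need max(L[1]=9,C[0]=9) = 9; D[1]=9 ok
step 2: need max(L[2]=5,C[1]=4) = 5; D[2]=5 ok
step 3: need max(L[3]=9,C[2]=6) = 9; D[3]=9 ok
step 4: need max(L[4]=7,C[3]=7) = 7; D[4]=7 ok
step 5: need max(L[5]=3,C[4]=7) = 7; D[5]=7 ok
step 6: need max(L[6]=3,C[5]=4) = 4; D[6]=3 SHORT
step 7: need max(L[7]=3,C[6]=4) = 4; D[7]=4 ok
step 8: need C[7]=7 = 7; D[8]=7 ok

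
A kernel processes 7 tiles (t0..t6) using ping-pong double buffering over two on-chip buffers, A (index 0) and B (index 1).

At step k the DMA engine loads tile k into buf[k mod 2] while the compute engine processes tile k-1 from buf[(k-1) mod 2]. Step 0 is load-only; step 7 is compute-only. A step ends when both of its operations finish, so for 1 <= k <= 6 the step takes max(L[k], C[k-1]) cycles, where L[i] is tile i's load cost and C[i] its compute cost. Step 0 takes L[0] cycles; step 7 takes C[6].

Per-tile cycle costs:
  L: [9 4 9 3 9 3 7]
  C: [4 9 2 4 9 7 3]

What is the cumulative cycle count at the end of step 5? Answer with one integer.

end_cycle[5] = 43

[0] DMA t0→A (9c) ∥ CU idle ⇒ 9c, clock 9
[1] DMA t1→B (4c) ∥ CU A:t0 (4c) ⇒ 4c, clock 13
[2] DMA t2→A (9c) ∥ CU B:t1 (9c) ⇒ 9c, clock 22
[3] DMA t3→B (3c) ∥ CU A:t2 (2c) ⇒ 3c, clock 25
[4] DMA t4→A (9c) ∥ CU B:t3 (4c) ⇒ 9c, clock 34
[5] DMA t5→B (3c) ∥ CU A:t4 (9c) ⇒ 9c, clock 43
[6] DMA t6→A (7c) ∥ CU B:t5 (7c) ⇒ 7c, clock 50
[7] DMA idle ∥ CU A:t6 (3c) ⇒ 3c, clock 53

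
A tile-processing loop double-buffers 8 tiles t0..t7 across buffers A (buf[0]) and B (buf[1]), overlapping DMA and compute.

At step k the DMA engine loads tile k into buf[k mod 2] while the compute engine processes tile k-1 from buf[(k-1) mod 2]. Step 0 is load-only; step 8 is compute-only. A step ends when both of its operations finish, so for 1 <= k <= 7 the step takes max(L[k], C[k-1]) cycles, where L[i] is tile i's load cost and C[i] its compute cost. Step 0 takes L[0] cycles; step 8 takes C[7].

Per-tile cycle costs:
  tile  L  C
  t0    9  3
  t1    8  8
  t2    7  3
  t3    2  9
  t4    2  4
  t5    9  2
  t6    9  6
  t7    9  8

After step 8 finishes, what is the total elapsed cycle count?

end_cycle[8] = 72

[0] DMA t0→A (9c) ∥ CU idle ⇒ 9c, clock 9
[1] DMA t1→B (8c) ∥ CU A:t0 (3c) ⇒ 8c, clock 17
[2] DMA t2→A (7c) ∥ CU B:t1 (8c) ⇒ 8c, clock 25
[3] DMA t3→B (2c) ∥ CU A:t2 (3c) ⇒ 3c, clock 28
[4] DMA t4→A (2c) ∥ CU B:t3 (9c) ⇒ 9c, clock 37
[5] DMA t5→B (9c) ∥ CU A:t4 (4c) ⇒ 9c, clock 46
[6] DMA t6→A (9c) ∥ CU B:t5 (2c) ⇒ 9c, clock 55
[7] DMA t7→B (9c) ∥ CU A:t6 (6c) ⇒ 9c, clock 64
[8] DMA idle ∥ CU B:t7 (8c) ⇒ 8c, clock 72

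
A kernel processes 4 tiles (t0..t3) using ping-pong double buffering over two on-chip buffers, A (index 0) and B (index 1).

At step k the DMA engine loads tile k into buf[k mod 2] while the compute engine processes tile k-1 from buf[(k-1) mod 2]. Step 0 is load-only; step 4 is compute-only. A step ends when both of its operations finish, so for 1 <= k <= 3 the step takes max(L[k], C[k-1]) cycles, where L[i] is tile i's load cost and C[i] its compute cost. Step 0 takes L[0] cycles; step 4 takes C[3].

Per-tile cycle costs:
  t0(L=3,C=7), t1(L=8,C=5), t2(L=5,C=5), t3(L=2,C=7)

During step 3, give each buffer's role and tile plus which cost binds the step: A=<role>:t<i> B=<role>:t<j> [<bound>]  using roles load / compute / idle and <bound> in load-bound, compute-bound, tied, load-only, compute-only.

step 3: A=compute:t2 B=load:t3 [compute-bound]

step 0: L[0]=3 → dur=3, Σ=3 | A=load:t0 B=idle [load-only]
step 1: L[1]=8 C[0]=7 → dur=8, Σ=11 | A=compute:t0 B=load:t1 [load-bound]
step 2: L[2]=5 C[1]=5 → dur=5, Σ=16 | A=load:t2 B=compute:t1 [tied]
step 3: L[3]=2 C[2]=5 → dur=5, Σ=21 | A=compute:t2 B=load:t3 [compute-bound]
step 4: C[3]=7 → dur=7, Σ=28 | A=idle B=compute:t3 [compute-only]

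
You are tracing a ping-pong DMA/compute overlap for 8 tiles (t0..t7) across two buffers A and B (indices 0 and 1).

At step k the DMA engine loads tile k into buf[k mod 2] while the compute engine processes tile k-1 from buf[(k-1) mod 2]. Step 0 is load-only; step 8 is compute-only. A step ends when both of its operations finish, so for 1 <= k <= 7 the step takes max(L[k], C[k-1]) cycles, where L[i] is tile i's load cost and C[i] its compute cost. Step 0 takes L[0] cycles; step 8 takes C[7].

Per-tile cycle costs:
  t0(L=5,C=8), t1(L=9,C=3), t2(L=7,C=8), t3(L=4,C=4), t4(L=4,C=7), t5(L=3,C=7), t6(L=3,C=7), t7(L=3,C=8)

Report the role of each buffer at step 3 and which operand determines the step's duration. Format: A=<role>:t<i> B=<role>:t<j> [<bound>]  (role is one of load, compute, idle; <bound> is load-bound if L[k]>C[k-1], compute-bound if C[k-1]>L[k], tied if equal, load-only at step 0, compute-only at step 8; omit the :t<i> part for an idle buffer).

[0] DMA t0→A (5c) ∥ CU idle ⇒ 5c, clock 5
[1] DMA t1→B (9c) ∥ CU A:t0 (8c) ⇒ 9c, clock 14
[2] DMA t2→A (7c) ∥ CU B:t1 (3c) ⇒ 7c, clock 21
[3] DMA t3→B (4c) ∥ CU A:t2 (8c) ⇒ 8c, clock 29
[4] DMA t4→A (4c) ∥ CU B:t3 (4c) ⇒ 4c, clock 33
[5] DMA t5→B (3c) ∥ CU A:t4 (7c) ⇒ 7c, clock 40
[6] DMA t6→A (3c) ∥ CU B:t5 (7c) ⇒ 7c, clock 47
[7] DMA t7→B (3c) ∥ CU A:t6 (7c) ⇒ 7c, clock 54
[8] DMA idle ∥ CU B:t7 (8c) ⇒ 8c, clock 62

step 3: A=compute:t2 B=load:t3 [compute-bound]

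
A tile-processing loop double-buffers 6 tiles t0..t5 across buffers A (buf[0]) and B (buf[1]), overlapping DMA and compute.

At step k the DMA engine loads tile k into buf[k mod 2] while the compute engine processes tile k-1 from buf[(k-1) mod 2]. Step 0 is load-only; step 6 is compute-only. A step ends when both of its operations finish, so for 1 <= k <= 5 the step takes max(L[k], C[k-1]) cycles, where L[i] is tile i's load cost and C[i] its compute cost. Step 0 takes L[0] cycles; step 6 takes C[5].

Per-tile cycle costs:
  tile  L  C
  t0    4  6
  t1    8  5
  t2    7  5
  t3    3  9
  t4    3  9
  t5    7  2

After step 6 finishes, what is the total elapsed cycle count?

step 0: L[0]=4 → dur=4, Σ=4 | A=load:t0 B=idle [load-only]
step 1: L[1]=8 C[0]=6 → dur=8, Σ=12 | A=compute:t0 B=load:t1 [load-bound]
step 2: L[2]=7 C[1]=5 → dur=7, Σ=19 | A=load:t2 B=compute:t1 [load-bound]
step 3: L[3]=3 C[2]=5 → dur=5, Σ=24 | A=compute:t2 B=load:t3 [compute-bound]
step 4: L[4]=3 C[3]=9 → dur=9, Σ=33 | A=load:t4 B=compute:t3 [compute-bound]
step 5: L[5]=7 C[4]=9 → dur=9, Σ=42 | A=compute:t4 B=load:t5 [compute-bound]
step 6: C[5]=2 → dur=2, Σ=44 | A=idle B=compute:t5 [compute-only]

end_cycle[6] = 44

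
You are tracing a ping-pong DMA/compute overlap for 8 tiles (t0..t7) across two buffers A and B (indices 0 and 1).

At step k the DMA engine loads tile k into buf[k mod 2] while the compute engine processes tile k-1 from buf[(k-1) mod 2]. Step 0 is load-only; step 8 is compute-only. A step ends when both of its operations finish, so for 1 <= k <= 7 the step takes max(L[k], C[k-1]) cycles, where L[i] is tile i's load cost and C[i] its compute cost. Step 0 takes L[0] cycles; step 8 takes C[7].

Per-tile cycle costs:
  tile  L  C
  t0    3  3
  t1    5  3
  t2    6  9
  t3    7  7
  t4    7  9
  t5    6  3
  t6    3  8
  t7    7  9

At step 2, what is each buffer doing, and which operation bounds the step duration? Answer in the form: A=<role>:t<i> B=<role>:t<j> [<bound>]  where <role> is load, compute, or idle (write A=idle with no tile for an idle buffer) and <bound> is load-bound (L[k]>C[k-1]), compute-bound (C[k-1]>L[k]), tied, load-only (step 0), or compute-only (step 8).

step 2: A=load:t2 B=compute:t1 [load-bound]

step 0: L[0]=3 → dur=3, Σ=3 | A=load:t0 B=idle [load-only]
step 1: L[1]=5 C[0]=3 → dur=5, Σ=8 | A=compute:t0 B=load:t1 [load-bound]
step 2: L[2]=6 C[1]=3 → dur=6, Σ=14 | A=load:t2 B=compute:t1 [load-bound]
step 3: L[3]=7 C[2]=9 → dur=9, Σ=23 | A=compute:t2 B=load:t3 [compute-bound]
step 4: L[4]=7 C[3]=7 → dur=7, Σ=30 | A=load:t4 B=compute:t3 [tied]
step 5: L[5]=6 C[4]=9 → dur=9, Σ=39 | A=compute:t4 B=load:t5 [compute-bound]
step 6: L[6]=3 C[5]=3 → dur=3, Σ=42 | A=load:t6 B=compute:t5 [tied]
step 7: L[7]=7 C[6]=8 → dur=8, Σ=50 | A=compute:t6 B=load:t7 [compute-bound]
step 8: C[7]=9 → dur=9, Σ=59 | A=idle B=compute:t7 [compute-only]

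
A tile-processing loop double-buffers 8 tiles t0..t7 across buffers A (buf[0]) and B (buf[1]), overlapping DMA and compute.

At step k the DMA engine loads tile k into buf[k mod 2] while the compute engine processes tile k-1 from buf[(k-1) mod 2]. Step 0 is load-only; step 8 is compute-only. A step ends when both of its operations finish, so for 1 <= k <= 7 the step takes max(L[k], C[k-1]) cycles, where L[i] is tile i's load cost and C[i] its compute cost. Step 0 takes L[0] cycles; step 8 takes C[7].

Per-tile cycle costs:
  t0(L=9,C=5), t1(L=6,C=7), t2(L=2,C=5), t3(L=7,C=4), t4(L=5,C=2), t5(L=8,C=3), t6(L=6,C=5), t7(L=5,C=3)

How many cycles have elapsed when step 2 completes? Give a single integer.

end_cycle[2] = 22

k=0 load=t0/9c comp=- wait=9 total=9
k=1 load=t1/6c comp=t0/5c wait=6 total=15
k=2 load=t2/2c comp=t1/7c wait=7 total=22
k=3 load=t3/7c comp=t2/5c wait=7 total=29
k=4 load=t4/5c comp=t3/4c wait=5 total=34
k=5 load=t5/8c comp=t4/2c wait=8 total=42
k=6 load=t6/6c comp=t5/3c wait=6 total=48
k=7 load=t7/5c comp=t6/5c wait=5 total=53
k=8 load=- comp=t7/3c wait=3 total=56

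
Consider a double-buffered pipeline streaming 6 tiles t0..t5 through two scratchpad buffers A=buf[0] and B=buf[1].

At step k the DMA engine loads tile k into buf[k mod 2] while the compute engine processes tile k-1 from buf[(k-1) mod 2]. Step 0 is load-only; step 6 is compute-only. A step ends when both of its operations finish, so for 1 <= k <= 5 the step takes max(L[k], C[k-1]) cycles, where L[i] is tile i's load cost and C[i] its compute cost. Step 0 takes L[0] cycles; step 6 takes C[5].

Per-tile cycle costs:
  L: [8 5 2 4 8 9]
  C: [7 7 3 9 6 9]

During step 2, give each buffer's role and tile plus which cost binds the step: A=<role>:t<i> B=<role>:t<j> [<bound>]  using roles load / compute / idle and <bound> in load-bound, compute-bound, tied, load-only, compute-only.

step 2: A=load:t2 B=compute:t1 [compute-bound]

  0. 8=8c; end=8; A:t0 B:-
  1. max(5,7)=7c; end=15; A:t0 B:t1
  2. max(2,7)=7c; end=22; A:t2 B:t1
  3. max(4,3)=4c; end=26; A:t2 B:t3
  4. max(8,9)=9c; end=35; A:t4 B:t3
  5. max(9,6)=9c; end=44; A:t4 B:t5
  6. 9=9c; end=53; A:t4 B:t5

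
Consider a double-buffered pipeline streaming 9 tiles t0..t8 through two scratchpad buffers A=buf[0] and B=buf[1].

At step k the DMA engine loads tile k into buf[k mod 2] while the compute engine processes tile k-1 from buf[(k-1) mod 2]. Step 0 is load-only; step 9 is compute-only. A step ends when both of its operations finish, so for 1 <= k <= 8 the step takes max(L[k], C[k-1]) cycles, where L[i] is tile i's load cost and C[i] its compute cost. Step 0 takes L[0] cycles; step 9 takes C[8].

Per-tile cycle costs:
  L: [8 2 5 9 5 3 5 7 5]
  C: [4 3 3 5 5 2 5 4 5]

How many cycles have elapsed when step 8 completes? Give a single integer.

end_cycle[8] = 53

[0] DMA t0→A (8c) ∥ CU idle ⇒ 8c, clock 8
[1] DMA t1→B (2c) ∥ CU A:t0 (4c) ⇒ 4c, clock 12
[2] DMA t2→A (5c) ∥ CU B:t1 (3c) ⇒ 5c, clock 17
[3] DMA t3→B (9c) ∥ CU A:t2 (3c) ⇒ 9c, clock 26
[4] DMA t4→A (5c) ∥ CU B:t3 (5c) ⇒ 5c, clock 31
[5] DMA t5→B (3c) ∥ CU A:t4 (5c) ⇒ 5c, clock 36
[6] DMA t6→A (5c) ∥ CU B:t5 (2c) ⇒ 5c, clock 41
[7] DMA t7→B (7c) ∥ CU A:t6 (5c) ⇒ 7c, clock 48
[8] DMA t8→A (5c) ∥ CU B:t7 (4c) ⇒ 5c, clock 53
[9] DMA idle ∥ CU A:t8 (5c) ⇒ 5c, clock 58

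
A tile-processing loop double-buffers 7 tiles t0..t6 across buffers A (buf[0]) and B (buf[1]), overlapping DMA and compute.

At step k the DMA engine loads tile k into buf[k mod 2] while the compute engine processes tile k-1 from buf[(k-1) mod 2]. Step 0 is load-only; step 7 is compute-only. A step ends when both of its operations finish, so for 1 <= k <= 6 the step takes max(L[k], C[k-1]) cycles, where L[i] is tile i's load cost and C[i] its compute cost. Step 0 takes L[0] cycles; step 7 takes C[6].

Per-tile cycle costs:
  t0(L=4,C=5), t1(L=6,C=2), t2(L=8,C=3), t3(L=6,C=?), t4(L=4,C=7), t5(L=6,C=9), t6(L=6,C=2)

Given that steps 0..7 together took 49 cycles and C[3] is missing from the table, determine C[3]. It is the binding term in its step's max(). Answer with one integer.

C[3] = 7

step 0: dur = L[0]=4 = 4
step 1: dur = max(L[1]=6, C[0]=5) = 6
step 2: dur = max(L[2]=8, C[1]=2) = 8
step 3: dur = max(L[3]=6, C[2]=3) = 6
step 4: dur = max(L[4]=4, C[3]=?) = C[3]  (unknown; binding)
step 5: dur = max(L[5]=6, C[4]=7) = 7
step 6: dur = max(L[6]=6, C[5]=9) = 9
step 7: dur = C[6]=2 = 2
sum of known step durations = 42
dur[4] = total - known = 49 - 42 = 7
C[3] is the binding max in step 4, so C[3] = dur[4] = 7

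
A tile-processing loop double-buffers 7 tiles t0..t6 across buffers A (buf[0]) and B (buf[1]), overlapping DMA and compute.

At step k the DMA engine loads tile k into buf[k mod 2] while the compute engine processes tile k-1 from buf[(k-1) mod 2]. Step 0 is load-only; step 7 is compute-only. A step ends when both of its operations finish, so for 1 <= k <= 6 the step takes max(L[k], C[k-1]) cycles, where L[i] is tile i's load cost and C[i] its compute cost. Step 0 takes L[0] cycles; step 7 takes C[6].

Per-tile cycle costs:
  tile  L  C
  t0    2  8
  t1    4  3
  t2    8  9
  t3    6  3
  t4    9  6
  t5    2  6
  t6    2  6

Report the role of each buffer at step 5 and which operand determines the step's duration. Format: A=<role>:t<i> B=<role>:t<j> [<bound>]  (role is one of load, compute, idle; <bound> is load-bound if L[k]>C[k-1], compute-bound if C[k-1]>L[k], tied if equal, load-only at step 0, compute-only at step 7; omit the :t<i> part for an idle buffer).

  0. 2=2c; end=2; A:t0 B:-
  1. max(4,8)=8c; end=10; A:t0 B:t1
  2. max(8,3)=8c; end=18; A:t2 B:t1
  3. max(6,9)=9c; end=27; A:t2 B:t3
  4. max(9,3)=9c; end=36; A:t4 B:t3
  5. max(2,6)=6c; end=42; A:t4 B:t5
  6. max(2,6)=6c; end=48; A:t6 B:t5
  7. 6=6c; end=54; A:t6 B:t5

step 5: A=compute:t4 B=load:t5 [compute-bound]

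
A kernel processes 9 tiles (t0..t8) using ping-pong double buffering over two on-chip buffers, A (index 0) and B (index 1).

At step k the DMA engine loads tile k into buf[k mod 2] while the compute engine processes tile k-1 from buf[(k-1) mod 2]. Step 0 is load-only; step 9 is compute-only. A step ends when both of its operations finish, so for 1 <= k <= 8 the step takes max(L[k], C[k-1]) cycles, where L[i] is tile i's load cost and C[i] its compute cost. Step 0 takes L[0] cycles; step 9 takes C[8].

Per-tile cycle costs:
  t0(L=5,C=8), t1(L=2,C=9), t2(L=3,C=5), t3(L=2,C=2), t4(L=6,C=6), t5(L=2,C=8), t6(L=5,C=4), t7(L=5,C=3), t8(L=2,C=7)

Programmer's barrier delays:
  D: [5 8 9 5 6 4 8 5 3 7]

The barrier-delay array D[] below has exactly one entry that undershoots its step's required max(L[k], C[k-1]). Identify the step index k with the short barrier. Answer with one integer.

step 0: need L[0]=5 = 5; D[0]=5 ok
step 1: need max(L[1]=2,C[0]=8) = 8; D[1]=8 ok
step 2: need max(L[2]=3,C[1]=9) = 9; D[2]=9 ok
step 3: need max(L[3]=2,C[2]=5) = 5; D[3]=5 ok
step 4: need max(L[4]=6,C[3]=2) = 6; D[4]=6 ok
step 5: need max(L[5]=2,C[4]=6) = 6; D[5]=4 SHORT
step 6: need max(L[6]=5,C[5]=8) = 8; D[6]=8 ok
step 7: need max(L[7]=5,C[6]=4) = 5; D[7]=5 ok
step 8: need max(L[8]=2,C[7]=3) = 3; D[8]=3 ok
step 9: need C[8]=7 = 7; D[9]=7 ok

hazard at step 5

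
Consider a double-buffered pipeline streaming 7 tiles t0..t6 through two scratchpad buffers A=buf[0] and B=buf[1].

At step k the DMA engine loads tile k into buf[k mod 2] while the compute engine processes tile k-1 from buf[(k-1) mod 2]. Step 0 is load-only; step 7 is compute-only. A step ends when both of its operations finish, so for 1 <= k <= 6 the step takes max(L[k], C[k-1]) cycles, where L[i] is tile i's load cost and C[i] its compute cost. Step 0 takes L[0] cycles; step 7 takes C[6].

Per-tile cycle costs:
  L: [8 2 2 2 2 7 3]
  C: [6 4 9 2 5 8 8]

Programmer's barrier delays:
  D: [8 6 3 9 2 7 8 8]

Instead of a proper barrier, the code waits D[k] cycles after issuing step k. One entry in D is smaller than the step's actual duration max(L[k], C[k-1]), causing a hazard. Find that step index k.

hazard at step 2

k=0 barrier L[0]=8→8c, D[0]=8 ok
k=1 barrier max(L[1]=2,C[0]=6)→6c, D[1]=6 ok
k=2 barrier max(L[2]=2,C[1]=4)→4c, D[2]=3 SHORT
k=3 barrier max(L[3]=2,C[2]=9)→9c, D[3]=9 ok
k=4 barrier max(L[4]=2,C[3]=2)→2c, D[4]=2 ok
k=5 barrier max(L[5]=7,C[4]=5)→7c, D[5]=7 ok
k=6 barrier max(L[6]=3,C[5]=8)→8c, D[6]=8 ok
k=7 barrier C[6]=8→8c, D[7]=8 ok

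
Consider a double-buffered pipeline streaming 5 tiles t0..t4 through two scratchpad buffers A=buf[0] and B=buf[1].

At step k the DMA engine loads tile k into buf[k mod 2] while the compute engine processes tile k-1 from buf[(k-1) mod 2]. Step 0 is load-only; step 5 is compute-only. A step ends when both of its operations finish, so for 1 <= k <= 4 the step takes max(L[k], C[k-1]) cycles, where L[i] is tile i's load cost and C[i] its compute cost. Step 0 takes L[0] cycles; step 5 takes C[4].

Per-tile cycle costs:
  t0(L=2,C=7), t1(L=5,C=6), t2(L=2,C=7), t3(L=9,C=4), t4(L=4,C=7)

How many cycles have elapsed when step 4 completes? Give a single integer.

end_cycle[4] = 28

step 0: L[0]=2 → dur=2, Σ=2 | A=load:t0 B=idle [load-only]
step 1: L[1]=5 C[0]=7 → dur=7, Σ=9 | A=compute:t0 B=load:t1 [compute-bound]
step 2: L[2]=2 C[1]=6 → dur=6, Σ=15 | A=load:t2 B=compute:t1 [compute-bound]
step 3: L[3]=9 C[2]=7 → dur=9, Σ=24 | A=compute:t2 B=load:t3 [load-bound]
step 4: L[4]=4 C[3]=4 → dur=4, Σ=28 | A=load:t4 B=compute:t3 [tied]
step 5: C[4]=7 → dur=7, Σ=35 | A=compute:t4 B=idle [compute-only]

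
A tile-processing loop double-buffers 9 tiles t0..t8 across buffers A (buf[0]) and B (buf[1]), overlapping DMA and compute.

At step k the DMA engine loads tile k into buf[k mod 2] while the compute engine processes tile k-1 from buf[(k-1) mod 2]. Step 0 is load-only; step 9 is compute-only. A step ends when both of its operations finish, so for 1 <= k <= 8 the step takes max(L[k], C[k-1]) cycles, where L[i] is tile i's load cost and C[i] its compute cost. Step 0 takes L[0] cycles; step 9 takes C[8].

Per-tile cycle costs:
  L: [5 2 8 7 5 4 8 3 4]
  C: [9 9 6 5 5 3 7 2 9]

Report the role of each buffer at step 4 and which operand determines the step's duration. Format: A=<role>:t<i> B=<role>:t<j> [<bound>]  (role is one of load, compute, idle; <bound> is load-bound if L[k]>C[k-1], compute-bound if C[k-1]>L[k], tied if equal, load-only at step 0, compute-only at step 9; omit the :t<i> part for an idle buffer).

[0] DMA t0→A (5c) ∥ CU idle ⇒ 5c, clock 5
[1] DMA t1→B (2c) ∥ CU A:t0 (9c) ⇒ 9c, clock 14
[2] DMA t2→A (8c) ∥ CU B:t1 (9c) ⇒ 9c, clock 23
[3] DMA t3→B (7c) ∥ CU A:t2 (6c) ⇒ 7c, clock 30
[4] DMA t4→A (5c) ∥ CU B:t3 (5c) ⇒ 5c, clock 35
[5] DMA t5→B (4c) ∥ CU A:t4 (5c) ⇒ 5c, clock 40
[6] DMA t6→A (8c) ∥ CU B:t5 (3c) ⇒ 8c, clock 48
[7] DMA t7→B (3c) ∥ CU A:t6 (7c) ⇒ 7c, clock 55
[8] DMA t8→A (4c) ∥ CU B:t7 (2c) ⇒ 4c, clock 59
[9] DMA idle ∥ CU A:t8 (9c) ⇒ 9c, clock 68

step 4: A=load:t4 B=compute:t3 [tied]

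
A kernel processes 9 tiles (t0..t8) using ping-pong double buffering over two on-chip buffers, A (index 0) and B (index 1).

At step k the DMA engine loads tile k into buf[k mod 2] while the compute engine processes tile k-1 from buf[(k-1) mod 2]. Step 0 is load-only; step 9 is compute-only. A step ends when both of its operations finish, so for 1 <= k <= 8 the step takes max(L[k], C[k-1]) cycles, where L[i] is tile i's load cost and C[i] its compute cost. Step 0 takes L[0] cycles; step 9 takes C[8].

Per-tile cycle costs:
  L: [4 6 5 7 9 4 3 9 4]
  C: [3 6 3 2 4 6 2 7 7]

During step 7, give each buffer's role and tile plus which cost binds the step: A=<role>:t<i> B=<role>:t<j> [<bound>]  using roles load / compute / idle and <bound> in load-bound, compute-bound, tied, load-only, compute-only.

[0] DMA t0→A (4c) ∥ CU idle ⇒ 4c, clock 4
[1] DMA t1→B (6c) ∥ CU A:t0 (3c) ⇒ 6c, clock 10
[2] DMA t2→A (5c) ∥ CU B:t1 (6c) ⇒ 6c, clock 16
[3] DMA t3→B (7c) ∥ CU A:t2 (3c) ⇒ 7c, clock 23
[4] DMA t4→A (9c) ∥ CU B:t3 (2c) ⇒ 9c, clock 32
[5] DMA t5→B (4c) ∥ CU A:t4 (4c) ⇒ 4c, clock 36
[6] DMA t6→A (3c) ∥ CU B:t5 (6c) ⇒ 6c, clock 42
[7] DMA t7→B (9c) ∥ CU A:t6 (2c) ⇒ 9c, clock 51
[8] DMA t8→A (4c) ∥ CU B:t7 (7c) ⇒ 7c, clock 58
[9] DMA idle ∥ CU A:t8 (7c) ⇒ 7c, clock 65

step 7: A=compute:t6 B=load:t7 [load-bound]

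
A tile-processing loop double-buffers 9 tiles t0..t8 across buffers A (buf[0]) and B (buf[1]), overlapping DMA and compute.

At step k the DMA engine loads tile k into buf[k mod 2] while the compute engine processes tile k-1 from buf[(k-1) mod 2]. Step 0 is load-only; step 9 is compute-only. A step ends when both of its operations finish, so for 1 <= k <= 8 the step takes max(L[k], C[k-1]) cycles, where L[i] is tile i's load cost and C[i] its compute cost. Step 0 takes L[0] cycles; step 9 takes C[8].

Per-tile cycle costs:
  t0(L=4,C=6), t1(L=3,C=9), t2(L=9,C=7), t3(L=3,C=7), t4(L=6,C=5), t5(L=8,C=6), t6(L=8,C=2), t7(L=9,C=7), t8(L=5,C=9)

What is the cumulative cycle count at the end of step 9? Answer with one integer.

end_cycle[9] = 74

k=0 load=t0/4c comp=- wait=4 total=4
k=1 load=t1/3c comp=t0/6c wait=6 total=10
k=2 load=t2/9c comp=t1/9c wait=9 total=19
k=3 load=t3/3c comp=t2/7c wait=7 total=26
k=4 load=t4/6c comp=t3/7c wait=7 total=33
k=5 load=t5/8c comp=t4/5c wait=8 total=41
k=6 load=t6/8c comp=t5/6c wait=8 total=49
k=7 load=t7/9c comp=t6/2c wait=9 total=58
k=8 load=t8/5c comp=t7/7c wait=7 total=65
k=9 load=- comp=t8/9c wait=9 total=74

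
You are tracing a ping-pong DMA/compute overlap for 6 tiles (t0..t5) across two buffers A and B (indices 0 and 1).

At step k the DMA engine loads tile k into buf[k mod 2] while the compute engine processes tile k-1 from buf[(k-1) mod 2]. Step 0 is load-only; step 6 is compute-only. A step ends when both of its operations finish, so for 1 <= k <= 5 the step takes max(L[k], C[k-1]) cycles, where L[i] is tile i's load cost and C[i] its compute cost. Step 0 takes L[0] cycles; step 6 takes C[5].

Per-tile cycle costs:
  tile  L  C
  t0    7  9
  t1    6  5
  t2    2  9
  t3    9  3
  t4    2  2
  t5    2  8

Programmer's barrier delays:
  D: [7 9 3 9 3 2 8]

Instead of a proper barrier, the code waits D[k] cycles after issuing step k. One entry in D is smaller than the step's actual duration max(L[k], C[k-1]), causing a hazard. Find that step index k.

[0] required=L[0]=7=7 vs D=7 ok
[1] required=max(L[1]=6,C[0]=9)=9 vs D=9 ok
[2] required=max(L[2]=2,C[1]=5)=5 vs D=3 SHORT
[3] required=max(L[3]=9,C[2]=9)=9 vs D=9 ok
[4] required=max(L[4]=2,C[3]=3)=3 vs D=3 ok
[5] required=max(L[5]=2,C[4]=2)=2 vs D=2 ok
[6] required=C[5]=8=8 vs D=8 ok

hazard at step 2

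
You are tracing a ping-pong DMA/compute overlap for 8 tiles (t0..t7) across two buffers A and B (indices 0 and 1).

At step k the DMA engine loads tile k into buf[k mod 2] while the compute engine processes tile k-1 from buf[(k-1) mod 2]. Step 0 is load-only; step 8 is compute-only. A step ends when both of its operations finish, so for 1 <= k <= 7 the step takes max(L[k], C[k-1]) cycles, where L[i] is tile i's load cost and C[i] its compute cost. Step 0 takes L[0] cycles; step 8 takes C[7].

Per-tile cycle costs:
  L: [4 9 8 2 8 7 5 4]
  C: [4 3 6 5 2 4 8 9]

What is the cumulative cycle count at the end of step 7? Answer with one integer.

end_cycle[7] = 55

step 0: L[0]=4 → dur=4, Σ=4 | A=load:t0 B=idle [load-only]
step 1: L[1]=9 C[0]=4 → dur=9, Σ=13 | A=compute:t0 B=load:t1 [load-bound]
step 2: L[2]=8 C[1]=3 → dur=8, Σ=21 | A=load:t2 B=compute:t1 [load-bound]
step 3: L[3]=2 C[2]=6 → dur=6, Σ=27 | A=compute:t2 B=load:t3 [compute-bound]
step 4: L[4]=8 C[3]=5 → dur=8, Σ=35 | A=load:t4 B=compute:t3 [load-bound]
step 5: L[5]=7 C[4]=2 → dur=7, Σ=42 | A=compute:t4 B=load:t5 [load-bound]
step 6: L[6]=5 C[5]=4 → dur=5, Σ=47 | A=load:t6 B=compute:t5 [load-bound]
step 7: L[7]=4 C[6]=8 → dur=8, Σ=55 | A=compute:t6 B=load:t7 [compute-bound]
step 8: C[7]=9 → dur=9, Σ=64 | A=idle B=compute:t7 [compute-only]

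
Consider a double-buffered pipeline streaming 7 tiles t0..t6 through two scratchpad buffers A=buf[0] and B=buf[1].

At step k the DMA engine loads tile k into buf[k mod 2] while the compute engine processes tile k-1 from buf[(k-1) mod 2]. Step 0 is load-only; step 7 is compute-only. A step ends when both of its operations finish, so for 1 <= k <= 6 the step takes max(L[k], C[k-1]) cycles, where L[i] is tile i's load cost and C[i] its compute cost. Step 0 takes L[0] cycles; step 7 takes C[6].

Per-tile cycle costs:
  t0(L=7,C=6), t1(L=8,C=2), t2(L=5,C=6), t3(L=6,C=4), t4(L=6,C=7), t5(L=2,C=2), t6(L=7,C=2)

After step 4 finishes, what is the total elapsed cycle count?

end_cycle[4] = 32

k=0 load=t0/7c comp=- wait=7 total=7
k=1 load=t1/8c comp=t0/6c wait=8 total=15
k=2 load=t2/5c comp=t1/2c wait=5 total=20
k=3 load=t3/6c comp=t2/6c wait=6 total=26
k=4 load=t4/6c comp=t3/4c wait=6 total=32
k=5 load=t5/2c comp=t4/7c wait=7 total=39
k=6 load=t6/7c comp=t5/2c wait=7 total=46
k=7 load=- comp=t6/2c wait=2 total=48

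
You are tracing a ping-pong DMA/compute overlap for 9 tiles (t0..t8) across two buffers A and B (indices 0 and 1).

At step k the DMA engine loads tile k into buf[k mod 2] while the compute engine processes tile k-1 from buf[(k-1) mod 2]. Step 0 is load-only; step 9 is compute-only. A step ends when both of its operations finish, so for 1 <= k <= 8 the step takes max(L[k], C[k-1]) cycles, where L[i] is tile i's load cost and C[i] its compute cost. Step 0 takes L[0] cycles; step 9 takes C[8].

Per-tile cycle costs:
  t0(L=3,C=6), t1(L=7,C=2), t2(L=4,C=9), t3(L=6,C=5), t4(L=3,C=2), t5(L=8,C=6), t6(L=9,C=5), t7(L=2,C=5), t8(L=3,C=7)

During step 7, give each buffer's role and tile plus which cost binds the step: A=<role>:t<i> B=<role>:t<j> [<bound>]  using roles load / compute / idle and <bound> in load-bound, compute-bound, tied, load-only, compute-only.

step 0: L[0]=3 → dur=3, Σ=3 | A=load:t0 B=idle [load-only]
step 1: L[1]=7 C[0]=6 → dur=7, Σ=10 | A=compute:t0 B=load:t1 [load-bound]
step 2: L[2]=4 C[1]=2 → dur=4, Σ=14 | A=load:t2 B=compute:t1 [load-bound]
step 3: L[3]=6 C[2]=9 → dur=9, Σ=23 | A=compute:t2 B=load:t3 [compute-bound]
step 4: L[4]=3 C[3]=5 → dur=5, Σ=28 | A=load:t4 B=compute:t3 [compute-bound]
step 5: L[5]=8 C[4]=2 → dur=8, Σ=36 | A=compute:t4 B=load:t5 [load-bound]
step 6: L[6]=9 C[5]=6 → dur=9, Σ=45 | A=load:t6 B=compute:t5 [load-bound]
step 7: L[7]=2 C[6]=5 → dur=5, Σ=50 | A=compute:t6 B=load:t7 [compute-bound]
step 8: L[8]=3 C[7]=5 → dur=5, Σ=55 | A=load:t8 B=compute:t7 [compute-bound]
step 9: C[8]=7 → dur=7, Σ=62 | A=compute:t8 B=idle [compute-only]

step 7: A=compute:t6 B=load:t7 [compute-bound]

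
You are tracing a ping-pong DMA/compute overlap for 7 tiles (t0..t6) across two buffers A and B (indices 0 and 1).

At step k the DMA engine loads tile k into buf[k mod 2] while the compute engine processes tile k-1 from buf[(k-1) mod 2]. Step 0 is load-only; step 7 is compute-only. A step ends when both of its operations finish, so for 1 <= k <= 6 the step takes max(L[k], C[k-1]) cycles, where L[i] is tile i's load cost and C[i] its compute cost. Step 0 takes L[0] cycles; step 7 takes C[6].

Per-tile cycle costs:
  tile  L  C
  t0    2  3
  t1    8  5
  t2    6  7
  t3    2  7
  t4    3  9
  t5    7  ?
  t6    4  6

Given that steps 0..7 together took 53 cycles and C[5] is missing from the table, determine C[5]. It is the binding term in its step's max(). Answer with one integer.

C[5] = 8

step 0 | dur = L[0]=2 = 2
step 1 | dur = max(L[1]=8, C[0]=3) = 8
step 2 | dur = max(L[2]=6, C[1]=5) = 6
step 3 | dur = max(L[3]=2, C[2]=7) = 7
step 4 | dur = max(L[4]=3, C[3]=7) = 7
step 5 | dur = max(L[5]=7, C[4]=9) = 9
step 6 | dur = max(L[6]=4, C[5]=?) = C[5]  (unknown; binding)
step 7 | dur = C[6]=6 = 6
sum of known step durations = 45
dur[6] = total - known = 53 - 45 = 8
C[5] is the binding max in step 6, so C[5] = dur[6] = 8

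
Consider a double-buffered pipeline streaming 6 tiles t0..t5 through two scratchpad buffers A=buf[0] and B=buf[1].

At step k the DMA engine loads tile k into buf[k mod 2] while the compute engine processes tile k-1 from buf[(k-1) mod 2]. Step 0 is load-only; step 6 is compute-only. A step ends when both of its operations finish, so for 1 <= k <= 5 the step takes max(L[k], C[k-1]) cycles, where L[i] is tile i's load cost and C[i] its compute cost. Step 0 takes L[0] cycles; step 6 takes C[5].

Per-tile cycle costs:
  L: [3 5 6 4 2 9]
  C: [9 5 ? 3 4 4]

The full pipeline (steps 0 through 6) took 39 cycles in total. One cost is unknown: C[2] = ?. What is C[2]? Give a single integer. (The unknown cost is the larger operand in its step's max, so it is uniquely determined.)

step 0 = dur = L[0]=3 = 3
step 1 = dur = max(L[1]=5, C[0]=9) = 9
step 2 = dur = max(L[2]=6, C[1]=5) = 6
step 3 = dur = max(L[3]=4, C[2]=?) = C[2]  (unknown; binding)
step 4 = dur = max(L[4]=2, C[3]=3) = 3
step 5 = dur = max(L[5]=9, C[4]=4) = 9
step 6 = dur = C[5]=4 = 4
sum of known step durations = 34
dur[3] = total - known = 39 - 34 = 5
C[2] is the binding max in step 3, so C[2] = dur[3] = 5

C[2] = 5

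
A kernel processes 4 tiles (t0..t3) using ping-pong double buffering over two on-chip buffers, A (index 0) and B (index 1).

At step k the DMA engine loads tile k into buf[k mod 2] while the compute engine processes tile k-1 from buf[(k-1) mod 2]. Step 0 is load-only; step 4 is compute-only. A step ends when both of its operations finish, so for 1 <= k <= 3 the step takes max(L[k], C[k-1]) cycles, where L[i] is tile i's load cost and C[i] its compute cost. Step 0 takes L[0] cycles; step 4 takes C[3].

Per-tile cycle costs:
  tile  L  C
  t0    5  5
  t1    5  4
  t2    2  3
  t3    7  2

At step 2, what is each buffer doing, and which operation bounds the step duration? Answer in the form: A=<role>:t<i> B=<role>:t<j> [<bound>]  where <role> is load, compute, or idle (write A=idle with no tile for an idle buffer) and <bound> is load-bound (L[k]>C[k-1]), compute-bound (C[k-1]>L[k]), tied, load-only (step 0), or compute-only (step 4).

step 2: A=load:t2 B=compute:t1 [compute-bound]

  0. 5=5c; end=5; A:t0 B:-
  1. max(5,5)=5c; end=10; A:t0 B:t1
  2. max(2,4)=4c; end=14; A:t2 B:t1
  3. max(7,3)=7c; end=21; A:t2 B:t3
  4. 2=2c; end=23; A:t2 B:t3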